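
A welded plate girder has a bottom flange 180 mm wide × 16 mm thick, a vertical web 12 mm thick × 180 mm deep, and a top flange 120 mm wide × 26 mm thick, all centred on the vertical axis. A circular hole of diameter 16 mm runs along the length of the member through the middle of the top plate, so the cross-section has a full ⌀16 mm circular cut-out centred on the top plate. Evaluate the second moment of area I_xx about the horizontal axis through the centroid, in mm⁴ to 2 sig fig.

Break the section into simple shapes (no overlaps), measuring from the bottom-left corner of the bounding box.
Bottom plate: 180 × 16, A = 2 880 mm², y = 8 mm, Ī = 61 440 mm⁴.
Web plate: 12 × 180, A = 2 160 mm², y = 106 mm, Ī = 5 832 000 mm⁴.
Top plate: 120 × 26, A = 3 120 mm², y = 209 mm, Ī = 175 760 mm⁴.
Hole (subtracted): ⌀16, A = 201.1 mm², y = 209 mm, Ī = 3 217 mm⁴.
Centroid: ȳ = ΣA·y / ΣA = 108.3 mm.
Transfer each piece to the horizontal axis through the centroid using Ī + A·d² with d = y − 108.3:
  bottom plate: d = -100.3 mm → contributes +29 042 126 mm⁴
  web plate: d = -2.313 mm → contributes +5 843 558 mm⁴
  top plate: d = 100.7 mm → contributes +31 805 794 mm⁴
  hole: d = 100.7 mm → contributes −2 041 549 mm⁴
Total I = 64 649 930 mm⁴.

I_xx ≈ 6.5 × 10⁷ mm⁴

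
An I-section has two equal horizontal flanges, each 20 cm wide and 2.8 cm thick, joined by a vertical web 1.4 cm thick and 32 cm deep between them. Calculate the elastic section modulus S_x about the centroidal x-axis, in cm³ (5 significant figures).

S_x ≈ 2010.9 cm³

Decompose the section into non-overlapping parts with the origin at the bottom-left of its bounding rectangle.
Bottom flange: 20 × 2.8, A = 56 cm², y = 1.4 cm, Ī = 36.58667 cm⁴.
Web: 1.4 × 32, A = 44.8 cm², y = 18.8 cm, Ī = 3822.933 cm⁴.
Top flange: 20 × 2.8, A = 56 cm², y = 36.2 cm, Ī = 36.58667 cm⁴.
By symmetry the centroid is at mid-height, ȳ = 18.8 cm.
Transfer each piece to the centroidal x-axis using Ī + A·d² with d = y − 18.8:
  bottom flange: d = -17.4 cm → contributes +16991.15 cm⁴
  web: d = 0 cm → contributes +3822.933 cm⁴
  top flange: d = 17.4 cm → contributes +16991.15 cm⁴
Total I = 37805.23 cm⁴.
Extreme fibre distance c = 18.8 cm; S = I/c = 2010.916 cm³.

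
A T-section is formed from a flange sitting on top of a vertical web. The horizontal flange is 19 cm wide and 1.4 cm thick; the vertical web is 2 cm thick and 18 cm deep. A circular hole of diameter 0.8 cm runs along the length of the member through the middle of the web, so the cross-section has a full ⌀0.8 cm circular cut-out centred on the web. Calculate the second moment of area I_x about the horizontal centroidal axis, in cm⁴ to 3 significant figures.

Break the section into simple shapes (no overlaps), measuring from the bottom-left corner of the bounding box.
Flange: 19 × 1.4, A = 26.6 cm², y = 18.7 cm, Ī = 4.3447 cm⁴.
Web: 2 × 18, A = 36 cm², y = 9 cm, Ī = 972 cm⁴.
Hole (subtracted): ⌀0.8, A = 0.50265 cm², y = 9 cm, Ī = 0.020106 cm⁴.
Centroid: ȳ = ΣA·y / ΣA = 13.155 cm.
Transfer each piece to the horizontal centroidal axis using Ī + A·d² with d = y − 13.155:
  flange: d = 5.5449 cm → contributes +822.19 cm⁴
  web: d = -4.1551 cm → contributes +1593.5 cm⁴
  hole: d = -4.1551 cm → contributes −8.6983 cm⁴
Total I = 2 407 cm⁴.

I_x ≈ 2410 cm⁴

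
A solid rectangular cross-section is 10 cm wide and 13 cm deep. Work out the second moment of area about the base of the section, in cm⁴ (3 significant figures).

The section: 10 × 13, A = 130 cm², y = 6.5 cm, Ī = 1830.8 cm⁴.
Transfer it to the bottom edge using Ī + A·d² with d = y − 0:
  the section: d = 6.5 cm → contributes +7323.3 cm⁴
Total I = 7323.3 cm⁴.

I_base ≈ 7320 cm⁴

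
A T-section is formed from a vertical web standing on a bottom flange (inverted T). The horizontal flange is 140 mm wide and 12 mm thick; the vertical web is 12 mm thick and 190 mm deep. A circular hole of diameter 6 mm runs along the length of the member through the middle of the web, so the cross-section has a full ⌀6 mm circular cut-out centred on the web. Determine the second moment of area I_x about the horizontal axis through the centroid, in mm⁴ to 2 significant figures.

Treat the section as a set of non-overlapping primitives; coordinates are from the bounding-box lower-left.
Flange: 140 × 12, A = 1 680 mm², y = 6 mm, Ī = 20 160 mm⁴.
Web: 12 × 190, A = 2 280 mm², y = 107 mm, Ī = 6 859 000 mm⁴.
Hole (subtracted): ⌀6, A = 28.27 mm², y = 107 mm, Ī = 63.62 mm⁴.
Centroid: ȳ = ΣA·y / ΣA = 63.84 mm.
Transfer each piece to the horizontal axis through the centroid using Ī + A·d² with d = y − 63.84:
  flange: d = -57.84 mm → contributes +5 641 199 mm⁴
  web: d = 43.16 mm → contributes +11 105 486 mm⁴
  hole: d = 43.16 mm → contributes −52 724 mm⁴
Total I = 16 693 961 mm⁴.

I_x ≈ 1.7 × 10⁷ mm⁴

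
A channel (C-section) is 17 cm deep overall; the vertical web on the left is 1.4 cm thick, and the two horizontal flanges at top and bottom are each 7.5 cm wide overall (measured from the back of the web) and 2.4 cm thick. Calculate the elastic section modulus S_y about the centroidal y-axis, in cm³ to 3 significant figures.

S_y ≈ 59.0 cm³

Split into non-overlapping primitives; take the origin at the lower-left of the bounding box.
Web: 1.4 × 17, A = 23.8 cm², x = 0.7 cm, Ī = 3.8873 cm⁴.
Top flange (beyond web): 6.1 × 2.4, A = 14.64 cm², x = 4.45 cm, Ī = 45.396 cm⁴.
Bottom flange (beyond web): 6.1 × 2.4, A = 14.64 cm², x = 4.45 cm, Ī = 45.396 cm⁴.
Centroid: x̄ = ΣA·x / ΣA = 2.7686 cm.
Transfer each piece to the centroidal y-axis using Ī + A·d² with d = x − 2.7686:
  web: d = -2.0686 cm → contributes +105.73 cm⁴
  top flange (beyond web): d = 1.6814 cm → contributes +86.786 cm⁴
  bottom flange (beyond web): d = 1.6814 cm → contributes +86.786 cm⁴
Total I = 279.3 cm⁴.
Extreme fibre distance c = 4.7314 cm; S = I/c = 59.031 cm³.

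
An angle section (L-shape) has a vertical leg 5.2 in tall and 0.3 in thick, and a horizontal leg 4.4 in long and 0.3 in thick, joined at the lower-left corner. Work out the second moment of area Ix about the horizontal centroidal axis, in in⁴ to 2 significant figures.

Treat the section as a set of non-overlapping primitives; coordinates are from the bounding-box lower-left.
Vertical leg: 0.3 × 5.2, A = 1.56 in², y = 2.6 in, Ī = 3.515 in⁴.
Horizontal leg (remainder): 4.1 × 0.3, A = 1.23 in², y = 0.15 in, Ī = 0.009225 in⁴.
Centroid: ȳ = ΣA·y / ΣA = 1.52 in.
Transfer each piece to the horizontal centroidal axis using Ī + A·d² with d = y − 1.52:
  vertical leg: d = 1.08 in → contributes +5.335 in⁴
  horizontal leg (remainder): d = -1.37 in → contributes +2.317 in⁴
Total I = 7.653 in⁴.

Ix ≈ 7.7 in⁴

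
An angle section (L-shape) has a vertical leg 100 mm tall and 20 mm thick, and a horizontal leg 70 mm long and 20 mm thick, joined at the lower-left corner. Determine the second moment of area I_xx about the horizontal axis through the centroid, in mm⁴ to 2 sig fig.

Split into non-overlapping primitives; take the origin at the lower-left of the bounding box.
Vertical leg: 20 × 100, A = 2 000 mm², y = 50 mm, Ī = 1 666 667 mm⁴.
Horizontal leg (remainder): 50 × 20, A = 1 000 mm², y = 10 mm, Ī = 33 333 mm⁴.
Centroid: ȳ = ΣA·y / ΣA = 36.67 mm.
Transfer each piece to the horizontal axis through the centroid using Ī + A·d² with d = y − 36.67:
  vertical leg: d = 13.33 mm → contributes +2 022 222 mm⁴
  horizontal leg (remainder): d = -26.67 mm → contributes +744 444 mm⁴
Total I = 2 766 667 mm⁴.

I_xx ≈ 2.8 × 10⁶ mm⁴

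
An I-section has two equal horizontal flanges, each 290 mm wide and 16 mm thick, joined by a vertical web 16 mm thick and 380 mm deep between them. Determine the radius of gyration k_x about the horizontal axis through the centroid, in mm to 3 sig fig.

k_x ≈ 169 mm

Treat the section as a set of non-overlapping primitives; coordinates are from the bounding-box lower-left.
Bottom flange: 290 × 16, A = 4 640 mm², y = 8 mm, Ī = 98 987 mm⁴.
Web: 16 × 380, A = 6 080 mm², y = 206 mm, Ī = 73 162 667 mm⁴.
Top flange: 290 × 16, A = 4 640 mm², y = 404 mm, Ī = 98 987 mm⁴.
By symmetry the centroid is at mid-height, ȳ = 206 mm.
Transfer each piece to the horizontal axis through the centroid using Ī + A·d² with d = y − 206:
  bottom flange: d = -198 mm → contributes +182 005 547 mm⁴
  web: d = 0 mm → contributes +73 162 667 mm⁴
  top flange: d = 198 mm → contributes +182 005 547 mm⁴
Total I = 437 173 760 mm⁴.
Radius of gyration: k = √(I/A) = √(437 173 760 / 15 360) = 168.71 mm.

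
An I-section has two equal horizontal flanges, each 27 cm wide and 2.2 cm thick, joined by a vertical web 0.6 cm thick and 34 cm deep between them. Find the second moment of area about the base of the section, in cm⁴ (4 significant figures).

Treat the section as a set of non-overlapping primitives; coordinates are from the bounding-box lower-left.
Bottom flange: 27 × 2.2, A = 59.4 cm², y = 1.1 cm, Ī = 23.958 cm⁴.
Web: 0.6 × 34, A = 20.4 cm², y = 19.2 cm, Ī = 1965.2 cm⁴.
Top flange: 27 × 2.2, A = 59.4 cm², y = 37.3 cm, Ī = 23.958 cm⁴.
Transfer each piece to a horizontal axis along the bottom face using Ī + A·d² with d = y − 0:
  bottom flange: d = 1.1 cm → contributes +95.832 cm⁴
  web: d = 19.2 cm → contributes +9485.46 cm⁴
  top flange: d = 37.3 cm → contributes +82666.6 cm⁴
Total I = 92247.9 cm⁴.

I_base ≈ 9.225 × 10⁴ cm⁴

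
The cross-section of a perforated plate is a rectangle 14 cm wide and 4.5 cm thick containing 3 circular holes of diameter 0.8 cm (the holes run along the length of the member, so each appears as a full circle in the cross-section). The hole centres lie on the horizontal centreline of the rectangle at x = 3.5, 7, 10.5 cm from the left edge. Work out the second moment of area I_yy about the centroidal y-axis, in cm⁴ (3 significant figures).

Decompose the section into non-overlapping parts with the origin at the bottom-left of its bounding rectangle.
Plate: 14 × 4.5, A = 63 cm², x = 7 cm, Ī = 1 029 cm⁴.
Hole 1 (subtracted): ⌀0.8, A = 0.50265 cm², x = 3.5 cm, Ī = 0.020106 cm⁴.
Hole 2 (subtracted): ⌀0.8, A = 0.50265 cm², x = 7 cm, Ī = 0.020106 cm⁴.
Hole 3 (subtracted): ⌀0.8, A = 0.50265 cm², x = 10.5 cm, Ī = 0.020106 cm⁴.
By symmetry the centroid is at mid-width, x̄ = 7 cm.
Transfer each piece to the centroidal y-axis using Ī + A·d² with d = x − 7:
  plate: d = 0 cm → contributes +1 029 cm⁴
  hole 1: d = -3.5 cm → contributes −6.1776 cm⁴
  hole 2: d = 0 cm → contributes −0.020106 cm⁴
  hole 3: d = 3.5 cm → contributes −6.1776 cm⁴
Total I = 1016.6 cm⁴.

I_yy ≈ 1020 cm⁴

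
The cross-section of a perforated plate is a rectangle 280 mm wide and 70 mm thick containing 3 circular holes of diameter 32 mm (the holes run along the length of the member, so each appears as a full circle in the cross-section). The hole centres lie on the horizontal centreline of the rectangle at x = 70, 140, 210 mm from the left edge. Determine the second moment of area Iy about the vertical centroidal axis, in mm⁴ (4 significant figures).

Iy ≈ 1.200 × 10⁸ mm⁴

Treat the section as a set of non-overlapping primitives; coordinates are from the bounding-box lower-left.
Plate: 280 × 70, A = 19 600 mm², x = 140 mm, Ī = 128 053 333 mm⁴.
Hole 1 (subtracted): ⌀32, A = 804.248 mm², x = 70 mm, Ī = 51471.9 mm⁴.
Hole 2 (subtracted): ⌀32, A = 804.248 mm², x = 140 mm, Ī = 51471.9 mm⁴.
Hole 3 (subtracted): ⌀32, A = 804.248 mm², x = 210 mm, Ī = 51471.9 mm⁴.
By symmetry the centroid is at mid-width, x̄ = 140 mm.
Transfer each piece to the vertical centroidal axis using Ī + A·d² with d = x − 140:
  plate: d = 0 mm → contributes +128 053 333 mm⁴
  hole 1: d = -70 mm → contributes −3 992 286 mm⁴
  hole 2: d = 0 mm → contributes −51471.9 mm⁴
  hole 3: d = 70 mm → contributes −3 992 286 mm⁴
Total I = 120 017 290 mm⁴.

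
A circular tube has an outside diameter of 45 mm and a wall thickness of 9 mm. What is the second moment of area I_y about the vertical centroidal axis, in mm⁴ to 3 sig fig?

I_y ≈ 1.75 × 10⁵ mm⁴

Split into non-overlapping primitives; take the origin at the lower-left of the bounding box.
Outer circle: ⌀45, A = 1590.4 mm², x = 22.5 mm, Ī = 201 289 mm⁴.
Bore (subtracted): ⌀27, A = 572.56 mm², x = 22.5 mm, Ī = 26 087 mm⁴.
By symmetry the centroid is at mid-width, x̄ = 22.5 mm.
All pieces are centred on the vertical centroidal axis, so I = ΣĪ (holes subtracted) = 175 202 mm⁴.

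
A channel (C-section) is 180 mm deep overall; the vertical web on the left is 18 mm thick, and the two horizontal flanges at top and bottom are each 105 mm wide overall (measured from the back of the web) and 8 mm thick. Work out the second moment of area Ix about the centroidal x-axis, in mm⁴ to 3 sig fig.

Treat the section as a set of non-overlapping primitives; coordinates are from the bounding-box lower-left.
Web: 18 × 180, A = 3 240 mm², y = 90 mm, Ī = 8 748 000 mm⁴.
Top flange (beyond web): 87 × 8, A = 696 mm², y = 176 mm, Ī = 3 712 mm⁴.
Bottom flange (beyond web): 87 × 8, A = 696 mm², y = 4 mm, Ī = 3 712 mm⁴.
By symmetry the centroid is at mid-height, ȳ = 90 mm.
Transfer each piece to the centroidal x-axis using Ī + A·d² with d = y − 90:
  web: d = 0 mm → contributes +8 748 000 mm⁴
  top flange (beyond web): d = 86 mm → contributes +5 151 328 mm⁴
  bottom flange (beyond web): d = -86 mm → contributes +5 151 328 mm⁴
Total I = 19 050 656 mm⁴.

Ix ≈ 1.91 × 10⁷ mm⁴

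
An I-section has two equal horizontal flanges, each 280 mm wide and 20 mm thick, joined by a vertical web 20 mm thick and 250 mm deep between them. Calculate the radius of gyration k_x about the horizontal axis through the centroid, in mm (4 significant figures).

k_x ≈ 119.3 mm

Decompose the section into non-overlapping parts with the origin at the bottom-left of its bounding rectangle.
Bottom flange: 280 × 20, A = 5 600 mm², y = 10 mm, Ī = 186 667 mm⁴.
Web: 20 × 250, A = 5 000 mm², y = 145 mm, Ī = 26 041 667 mm⁴.
Top flange: 280 × 20, A = 5 600 mm², y = 280 mm, Ī = 186 667 mm⁴.
By symmetry the centroid is at mid-height, ȳ = 145 mm.
Transfer each piece to the horizontal axis through the centroid using Ī + A·d² with d = y − 145:
  bottom flange: d = -135 mm → contributes +102 246 667 mm⁴
  web: d = 0 mm → contributes +26 041 667 mm⁴
  top flange: d = 135 mm → contributes +102 246 667 mm⁴
Total I = 230 535 000 mm⁴.
Radius of gyration: k = √(I/A) = √(230 535 000 / 16 200) = 119.292 mm.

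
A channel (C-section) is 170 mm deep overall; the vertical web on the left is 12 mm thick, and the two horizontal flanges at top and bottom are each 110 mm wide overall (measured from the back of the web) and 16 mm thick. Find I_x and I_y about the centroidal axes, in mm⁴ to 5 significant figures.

Split into non-overlapping primitives; take the origin at the lower-left of the bounding box.
Web: 12 × 170, A = 2 040 mm², y = 85 mm, Ī = 4 913 000 mm⁴.
Top flange (beyond web): 98 × 16, A = 1 568 mm², y = 162 mm, Ī = 33450.67 mm⁴.
Bottom flange (beyond web): 98 × 16, A = 1 568 mm², y = 8 mm, Ī = 33450.67 mm⁴.
By symmetry the centroid is at mid-height, ȳ = 85 mm.
Transfer each piece to the centroidal x-axis using Ī + A·d² with d = y − 85:
  web: d = 0 mm → contributes +4 913 000 mm⁴
  top flange (beyond web): d = 77 mm → contributes +9 330 123 mm⁴
  bottom flange (beyond web): d = -77 mm → contributes +9 330 123 mm⁴
Total I = 23 573 245 mm⁴.
For the y-axis: x̄ = 39.32303 mm.
Repeating about the centroidal y-axis gives I_y = 6 273 169 mm⁴.

I_x ≈ 2.3573 × 10⁷ mm⁴, I_y ≈ 6.2732 × 10⁶ mm⁴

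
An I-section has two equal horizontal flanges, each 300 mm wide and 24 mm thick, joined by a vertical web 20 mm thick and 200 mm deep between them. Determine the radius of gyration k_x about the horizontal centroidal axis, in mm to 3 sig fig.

Split into non-overlapping primitives; take the origin at the lower-left of the bounding box.
Bottom flange: 300 × 24, A = 7 200 mm², y = 12 mm, Ī = 345 600 mm⁴.
Web: 20 × 200, A = 4 000 mm², y = 124 mm, Ī = 13 333 333 mm⁴.
Top flange: 300 × 24, A = 7 200 mm², y = 236 mm, Ī = 345 600 mm⁴.
By symmetry the centroid is at mid-height, ȳ = 124 mm.
Transfer each piece to the horizontal centroidal axis using Ī + A·d² with d = y − 124:
  bottom flange: d = -112 mm → contributes +90 662 400 mm⁴
  web: d = 0 mm → contributes +13 333 333 mm⁴
  top flange: d = 112 mm → contributes +90 662 400 mm⁴
Total I = 194 658 133 mm⁴.
Radius of gyration: k = √(I/A) = √(194 658 133 / 18 400) = 102.86 mm.

k_x ≈ 103 mm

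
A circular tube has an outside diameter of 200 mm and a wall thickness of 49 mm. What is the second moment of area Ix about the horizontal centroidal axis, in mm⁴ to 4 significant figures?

Decompose the section into non-overlapping parts with the origin at the bottom-left of its bounding rectangle.
Outer circle: ⌀200, A = 31415.9 mm², y = 100 mm, Ī = 78 539 816 mm⁴.
Bore (subtracted): ⌀102, A = 8171.28 mm², y = 100 mm, Ī = 5 313 376 mm⁴.
By symmetry the centroid is at mid-height, ȳ = 100 mm.
All pieces are centred on the horizontal centroidal axis, so I = ΣĪ (holes subtracted) = 73 226 440 mm⁴.

Ix ≈ 7.323 × 10⁷ mm⁴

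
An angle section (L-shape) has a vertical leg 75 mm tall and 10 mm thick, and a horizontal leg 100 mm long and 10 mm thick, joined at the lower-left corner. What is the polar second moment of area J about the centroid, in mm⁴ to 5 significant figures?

J ≈ 2.4276 × 10⁶ mm⁴

Split into non-overlapping primitives; take the origin at the lower-left of the bounding box.
Vertical leg: 10 × 75, A = 750 mm², y = 37.5 mm, Ī = 351562.5 mm⁴.
Horizontal leg (remainder): 90 × 10, A = 900 mm², y = 5 mm, Ī = 7 500 mm⁴.
Centroid: ȳ = ΣA·y / ΣA = 19.77273 mm.
Transfer each piece to the centroidal x-axis using Ī + A·d² with d = y − 19.77273:
  vertical leg: d = 17.72727 mm → contributes +587254.6 mm⁴
  horizontal leg (remainder): d = -14.77273 mm → contributes +203910.1 mm⁴
Total I = 791164.8 mm⁴.
For the y-axis: x̄ = 32.27273 mm.
Repeating about the centroidal y-axis gives I_y = 1 636 477 mm⁴.
Polar second moment: J = I_x + I_y = 2 427 642 mm⁴.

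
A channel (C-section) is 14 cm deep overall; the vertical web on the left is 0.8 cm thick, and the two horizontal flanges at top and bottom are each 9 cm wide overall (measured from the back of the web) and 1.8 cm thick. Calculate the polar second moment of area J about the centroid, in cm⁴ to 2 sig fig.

Break the section into simple shapes (no overlaps), measuring from the bottom-left corner of the bounding box.
Web: 0.8 × 14, A = 11.2 cm², y = 7 cm, Ī = 182.9 cm⁴.
Top flange (beyond web): 8.2 × 1.8, A = 14.76 cm², y = 13.1 cm, Ī = 3.985 cm⁴.
Bottom flange (beyond web): 8.2 × 1.8, A = 14.76 cm², y = 0.9 cm, Ī = 3.985 cm⁴.
By symmetry the centroid is at mid-height, ȳ = 7 cm.
Transfer each piece to the centroidal x-axis using Ī + A·d² with d = y − 7:
  web: d = 0 cm → contributes +182.9 cm⁴
  top flange (beyond web): d = 6.1 cm → contributes +553.2 cm⁴
  bottom flange (beyond web): d = -6.1 cm → contributes +553.2 cm⁴
Total I = 1 289 cm⁴.
For the y-axis: x̄ = 3.662 cm.
Repeating about the centroidal y-axis gives I_y = 330.4 cm⁴.
Polar second moment: J = I_x + I_y = 1 620 cm⁴.

J ≈ 1600 cm⁴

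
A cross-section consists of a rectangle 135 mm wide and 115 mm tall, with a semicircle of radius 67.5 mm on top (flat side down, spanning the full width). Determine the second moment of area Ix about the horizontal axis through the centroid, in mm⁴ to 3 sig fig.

Break the section into simple shapes (no overlaps), measuring from the bottom-left corner of the bounding box.
Rectangular body: 135 × 115, A = 15 525 mm², y = 57.5 mm, Ī = 17 109 844 mm⁴.
Semicircular cap: semicircle r = 67.5, A = 7156.9 mm², y = 143.65 mm, Ī = 2 278 490 mm⁴.
Centroid: ȳ = ΣA·y / ΣA = 84.683 mm.
Transfer each piece to the horizontal axis through the centroid using Ī + A·d² with d = y − 84.683:
  rectangular body: d = -27.183 mm → contributes +28 581 215 mm⁴
  semicircular cap: d = 58.965 mm → contributes +27 162 451 mm⁴
Total I = 55 743 665 mm⁴.

Ix ≈ 5.57 × 10⁷ mm⁴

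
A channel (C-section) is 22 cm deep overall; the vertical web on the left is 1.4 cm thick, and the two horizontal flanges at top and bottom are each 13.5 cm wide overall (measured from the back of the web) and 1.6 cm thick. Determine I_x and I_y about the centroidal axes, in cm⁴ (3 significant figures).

I_x ≈ 5280 cm⁴, I_y ≈ 1260 cm⁴

Treat the section as a set of non-overlapping primitives; coordinates are from the bounding-box lower-left.
Web: 1.4 × 22, A = 30.8 cm², y = 11 cm, Ī = 1242.3 cm⁴.
Top flange (beyond web): 12.1 × 1.6, A = 19.36 cm², y = 21.2 cm, Ī = 4.1301 cm⁴.
Bottom flange (beyond web): 12.1 × 1.6, A = 19.36 cm², y = 0.8 cm, Ī = 4.1301 cm⁴.
By symmetry the centroid is at mid-height, ȳ = 11 cm.
Transfer each piece to the centroidal x-axis using Ī + A·d² with d = y − 11:
  web: d = 0 cm → contributes +1242.3 cm⁴
  top flange (beyond web): d = 10.2 cm → contributes +2018.3 cm⁴
  bottom flange (beyond web): d = -10.2 cm → contributes +2018.3 cm⁴
Total I = 5 279 cm⁴.
For the y-axis: x̄ = 4.4595 cm.
Repeating about the centroidal y-axis gives I_y = 1 259 cm⁴.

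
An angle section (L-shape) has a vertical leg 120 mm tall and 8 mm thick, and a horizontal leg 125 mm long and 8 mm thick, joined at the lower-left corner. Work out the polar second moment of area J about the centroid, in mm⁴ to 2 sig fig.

Treat the section as a set of non-overlapping primitives; coordinates are from the bounding-box lower-left.
Vertical leg: 8 × 120, A = 960 mm², y = 60 mm, Ī = 1 152 000 mm⁴.
Horizontal leg (remainder): 117 × 8, A = 936 mm², y = 4 mm, Ī = 4 992 mm⁴.
Centroid: ȳ = ΣA·y / ΣA = 32.35 mm.
Transfer each piece to the centroidal x-axis using Ī + A·d² with d = y − 32.35:
  vertical leg: d = 27.65 mm → contributes +1 885 706 mm⁴
  horizontal leg (remainder): d = -28.35 mm → contributes +757 511 mm⁴
Total I = 2 643 218 mm⁴.
For the y-axis: x̄ = 34.85 mm.
Repeating about the centroidal y-axis gives I_y = 2 924 128 mm⁴.
Polar second moment: J = I_x + I_y = 5 567 346 mm⁴.

J ≈ 5.6 × 10⁶ mm⁴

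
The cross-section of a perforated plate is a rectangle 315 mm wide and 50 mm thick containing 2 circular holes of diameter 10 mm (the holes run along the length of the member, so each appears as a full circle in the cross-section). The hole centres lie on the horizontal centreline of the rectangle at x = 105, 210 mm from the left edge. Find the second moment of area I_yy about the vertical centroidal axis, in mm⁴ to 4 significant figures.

I_yy ≈ 1.298 × 10⁸ mm⁴

Break the section into simple shapes (no overlaps), measuring from the bottom-left corner of the bounding box.
Plate: 315 × 50, A = 15 750 mm², x = 157.5 mm, Ī = 130 232 813 mm⁴.
Hole 1 (subtracted): ⌀10, A = 78.5398 mm², x = 105 mm, Ī = 490.874 mm⁴.
Hole 2 (subtracted): ⌀10, A = 78.5398 mm², x = 210 mm, Ī = 490.874 mm⁴.
By symmetry the centroid is at mid-width, x̄ = 157.5 mm.
Transfer each piece to the vertical centroidal axis using Ī + A·d² with d = x − 157.5:
  plate: d = 0 mm → contributes +130 232 813 mm⁴
  hole 1: d = -52.5 mm → contributes −216 966 mm⁴
  hole 2: d = 52.5 mm → contributes −216 966 mm⁴
Total I = 129 798 880 mm⁴.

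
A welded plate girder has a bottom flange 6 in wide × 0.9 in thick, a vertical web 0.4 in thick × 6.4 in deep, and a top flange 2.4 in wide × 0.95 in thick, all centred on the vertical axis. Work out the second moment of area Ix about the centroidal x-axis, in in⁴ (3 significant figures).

Break the section into simple shapes (no overlaps), measuring from the bottom-left corner of the bounding box.
Bottom plate: 6 × 0.9, A = 5.4 in², y = 0.45 in, Ī = 0.3645 in⁴.
Web plate: 0.4 × 6.4, A = 2.56 in², y = 4.1 in, Ī = 8.7381 in⁴.
Top plate: 2.4 × 0.95, A = 2.28 in², y = 7.775 in, Ī = 0.17148 in⁴.
Centroid: ȳ = ΣA·y / ΣA = 2.9935 in.
Transfer each piece to the centroidal x-axis using Ī + A·d² with d = y − 2.9935:
  bottom plate: d = -2.5435 in → contributes +35.298 in⁴
  web plate: d = 1.1065 in → contributes +11.873 in⁴
  top plate: d = 4.7815 in → contributes +52.299 in⁴
Total I = 99.47 in⁴.

Ix ≈ 99.5 in⁴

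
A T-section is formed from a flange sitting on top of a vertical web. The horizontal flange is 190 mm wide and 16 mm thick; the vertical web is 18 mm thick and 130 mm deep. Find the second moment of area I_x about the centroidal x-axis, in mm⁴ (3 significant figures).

Break the section into simple shapes (no overlaps), measuring from the bottom-left corner of the bounding box.
Flange: 190 × 16, A = 3 040 mm², y = 138 mm, Ī = 64 853 mm⁴.
Web: 18 × 130, A = 2 340 mm², y = 65 mm, Ī = 3 295 500 mm⁴.
Centroid: ȳ = ΣA·y / ΣA = 106.25 mm.
Transfer each piece to the centroidal x-axis using Ī + A·d² with d = y − 106.25:
  flange: d = 31.751 mm → contributes +3 129 543 mm⁴
  web: d = -41.249 mm → contributes +7 276 977 mm⁴
Total I = 10 406 520 mm⁴.

I_x ≈ 1.04 × 10⁷ mm⁴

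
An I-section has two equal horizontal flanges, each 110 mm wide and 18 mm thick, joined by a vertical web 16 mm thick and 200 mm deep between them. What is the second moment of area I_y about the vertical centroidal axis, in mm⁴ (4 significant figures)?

Treat the section as a set of non-overlapping primitives; coordinates are from the bounding-box lower-left.
Bottom flange: 110 × 18, A = 1 980 mm², x = 55 mm, Ī = 1 996 500 mm⁴.
Web: 16 × 200, A = 3 200 mm², x = 55 mm, Ī = 68266.7 mm⁴.
Top flange: 110 × 18, A = 1 980 mm², x = 55 mm, Ī = 1 996 500 mm⁴.
By symmetry the centroid is at mid-width, x̄ = 55 mm.
All pieces are centred on the vertical centroidal axis, so I = ΣĪ = 4 061 267 mm⁴.

I_y ≈ 4.061 × 10⁶ mm⁴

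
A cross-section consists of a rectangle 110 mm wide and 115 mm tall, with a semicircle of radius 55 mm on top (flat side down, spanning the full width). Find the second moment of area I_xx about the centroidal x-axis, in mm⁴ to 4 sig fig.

I_xx ≈ 3.752 × 10⁷ mm⁴

Treat the section as a set of non-overlapping primitives; coordinates are from the bounding-box lower-left.
Rectangular body: 110 × 115, A = 12 650 mm², y = 57.5 mm, Ī = 13 941 354 mm⁴.
Semicircular cap: semicircle r = 55, A = 4751.66 mm², y = 138.343 mm, Ī = 1 004 345 mm⁴.
Centroid: ȳ = ΣA·y / ΣA = 79.5747 mm.
Transfer each piece to the centroidal x-axis using Ī + A·d² with d = y − 79.5747:
  rectangular body: d = -22.0747 mm → contributes +20 105 624 mm⁴
  semicircular cap: d = 58.768 mm → contributes +17 415 037 mm⁴
Total I = 37 520 660 mm⁴.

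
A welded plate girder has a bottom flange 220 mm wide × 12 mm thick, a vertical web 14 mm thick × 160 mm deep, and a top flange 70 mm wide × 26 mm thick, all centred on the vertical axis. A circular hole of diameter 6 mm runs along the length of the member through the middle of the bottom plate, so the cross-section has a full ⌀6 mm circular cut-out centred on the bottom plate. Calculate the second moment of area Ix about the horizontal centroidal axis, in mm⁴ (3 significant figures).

Treat the section as a set of non-overlapping primitives; coordinates are from the bounding-box lower-left.
Bottom plate: 220 × 12, A = 2 640 mm², y = 6 mm, Ī = 31 680 mm⁴.
Web plate: 14 × 160, A = 2 240 mm², y = 92 mm, Ī = 4 778 667 mm⁴.
Top plate: 70 × 26, A = 1 820 mm², y = 185 mm, Ī = 102 527 mm⁴.
Hole (subtracted): ⌀6, A = 28.274 mm², y = 6 mm, Ī = 63.617 mm⁴.
Centroid: ȳ = ΣA·y / ΣA = 83.704 mm.
Transfer each piece to the horizontal centroidal axis using Ī + A·d² with d = y − 83.704:
  bottom plate: d = -77.704 mm → contributes +15 971 781 mm⁴
  web plate: d = 8.296 mm → contributes +4 932 830 mm⁴
  top plate: d = 101.3 mm → contributes +18 777 315 mm⁴
  hole: d = -77.704 mm → contributes −170 782 mm⁴
Total I = 39 511 144 mm⁴.

Ix ≈ 3.95 × 10⁷ mm⁴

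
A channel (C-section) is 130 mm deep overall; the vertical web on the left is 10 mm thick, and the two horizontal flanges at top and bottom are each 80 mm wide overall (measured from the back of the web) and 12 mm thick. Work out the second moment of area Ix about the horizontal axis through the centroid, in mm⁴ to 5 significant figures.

Split into non-overlapping primitives; take the origin at the lower-left of the bounding box.
Web: 10 × 130, A = 1 300 mm², y = 65 mm, Ī = 1 830 833 mm⁴.
Top flange (beyond web): 70 × 12, A = 840 mm², y = 124 mm, Ī = 10 080 mm⁴.
Bottom flange (beyond web): 70 × 12, A = 840 mm², y = 6 mm, Ī = 10 080 mm⁴.
By symmetry the centroid is at mid-height, ȳ = 65 mm.
Transfer each piece to the horizontal axis through the centroid using Ī + A·d² with d = y − 65:
  web: d = 0 mm → contributes +1 830 833 mm⁴
  top flange (beyond web): d = 59 mm → contributes +2 934 120 mm⁴
  bottom flange (beyond web): d = -59 mm → contributes +2 934 120 mm⁴
Total I = 7 699 073 mm⁴.

Ix ≈ 7.6991 × 10⁶ mm⁴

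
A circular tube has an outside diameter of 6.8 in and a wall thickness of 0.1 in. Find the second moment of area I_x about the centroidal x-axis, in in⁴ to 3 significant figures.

Decompose the section into non-overlapping parts with the origin at the bottom-left of its bounding rectangle.
Outer circle: ⌀6.8, A = 36.317 in², y = 3.4 in, Ī = 104.96 in⁴.
Bore (subtracted): ⌀6.6, A = 34.212 in², y = 3.4 in, Ī = 93.142 in⁴.
By symmetry the centroid is at mid-height, ȳ = 3.4 in.
All pieces are centred on the centroidal x-axis, so I = ΣĪ (holes subtracted) = 11.814 in⁴.

I_x ≈ 11.8 in⁴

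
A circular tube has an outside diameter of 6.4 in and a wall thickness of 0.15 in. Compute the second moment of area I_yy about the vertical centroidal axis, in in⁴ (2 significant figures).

Split into non-overlapping primitives; take the origin at the lower-left of the bounding box.
Outer circle: ⌀6.4, A = 32.17 in², x = 3.2 in, Ī = 82.35 in⁴.
Bore (subtracted): ⌀6.1, A = 29.22 in², x = 3.2 in, Ī = 67.97 in⁴.
By symmetry the centroid is at mid-width, x̄ = 3.2 in.
All pieces are centred on the vertical centroidal axis, so I = ΣĪ (holes subtracted) = 14.39 in⁴.

I_yy ≈ 14 in⁴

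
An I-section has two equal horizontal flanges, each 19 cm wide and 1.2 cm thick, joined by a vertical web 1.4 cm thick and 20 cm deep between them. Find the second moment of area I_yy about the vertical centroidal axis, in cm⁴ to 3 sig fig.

Split into non-overlapping primitives; take the origin at the lower-left of the bounding box.
Bottom flange: 19 × 1.2, A = 22.8 cm², x = 9.5 cm, Ī = 685.9 cm⁴.
Web: 1.4 × 20, A = 28 cm², x = 9.5 cm, Ī = 4.5733 cm⁴.
Top flange: 19 × 1.2, A = 22.8 cm², x = 9.5 cm, Ī = 685.9 cm⁴.
By symmetry the centroid is at mid-width, x̄ = 9.5 cm.
All pieces are centred on the vertical centroidal axis, so I = ΣĪ = 1376.4 cm⁴.

I_yy ≈ 1380 cm⁴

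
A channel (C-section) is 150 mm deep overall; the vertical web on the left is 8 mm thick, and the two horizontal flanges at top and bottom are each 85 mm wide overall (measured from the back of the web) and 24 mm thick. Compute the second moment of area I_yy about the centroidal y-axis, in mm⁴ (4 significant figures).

Split into non-overlapping primitives; take the origin at the lower-left of the bounding box.
Web: 8 × 150, A = 1 200 mm², x = 4 mm, Ī = 6 400 mm⁴.
Top flange (beyond web): 77 × 24, A = 1 848 mm², x = 46.5 mm, Ī = 913 066 mm⁴.
Bottom flange (beyond web): 77 × 24, A = 1 848 mm², x = 46.5 mm, Ī = 913 066 mm⁴.
Centroid: x̄ = ΣA·x / ΣA = 36.0833 mm.
Transfer each piece to the centroidal y-axis using Ī + A·d² with d = x − 36.0833:
  web: d = -32.0833 mm → contributes +1 241 608 mm⁴
  top flange (beyond web): d = 10.4167 mm → contributes +1 113 587 mm⁴
  bottom flange (beyond web): d = 10.4167 mm → contributes +1 113 587 mm⁴
Total I = 3 468 782 mm⁴.

I_yy ≈ 3.469 × 10⁶ mm⁴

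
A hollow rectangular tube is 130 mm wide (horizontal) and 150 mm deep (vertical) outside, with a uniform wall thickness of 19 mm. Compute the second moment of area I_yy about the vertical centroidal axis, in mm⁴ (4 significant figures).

I_yy ≈ 2.019 × 10⁷ mm⁴

Treat the section as a set of non-overlapping primitives; coordinates are from the bounding-box lower-left.
Outer rectangle: 130 × 150, A = 19 500 mm², x = 65 mm, Ī = 27 462 500 mm⁴.
Inner void (subtracted): 92 × 112, A = 10 304 mm², x = 65 mm, Ī = 7 267 755 mm⁴.
By symmetry the centroid is at mid-width, x̄ = 65 mm.
All pieces are centred on the vertical centroidal axis, so I = ΣĪ (holes subtracted) = 20 194 745 mm⁴.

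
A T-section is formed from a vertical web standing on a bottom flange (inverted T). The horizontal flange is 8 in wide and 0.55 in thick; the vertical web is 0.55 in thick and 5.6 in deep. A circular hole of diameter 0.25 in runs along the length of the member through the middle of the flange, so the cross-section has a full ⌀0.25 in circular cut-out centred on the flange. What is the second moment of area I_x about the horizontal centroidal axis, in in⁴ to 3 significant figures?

Treat the section as a set of non-overlapping primitives; coordinates are from the bounding-box lower-left.
Flange: 8 × 0.55, A = 4.4 in², y = 0.275 in, Ī = 0.11092 in⁴.
Web: 0.55 × 5.6, A = 3.08 in², y = 3.35 in, Ī = 8.0491 in⁴.
Hole (subtracted): ⌀0.25, A = 0.049087 in², y = 0.275 in, Ī = 0.00019175 in⁴.
Centroid: ȳ = ΣA·y / ΣA = 1.5495 in.
Transfer each piece to the horizontal centroidal axis using Ī + A·d² with d = y − 1.5495:
  flange: d = -1.2745 in → contributes +7.2585 in⁴
  web: d = 1.8005 in → contributes +18.033 in⁴
  hole: d = -1.2745 in → contributes −0.079932 in⁴
Total I = 25.212 in⁴.

I_x ≈ 25.2 in⁴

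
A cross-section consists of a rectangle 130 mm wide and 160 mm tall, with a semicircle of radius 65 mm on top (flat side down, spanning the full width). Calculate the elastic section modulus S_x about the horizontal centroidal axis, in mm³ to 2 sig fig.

Treat the section as a set of non-overlapping primitives; coordinates are from the bounding-box lower-left.
Rectangular body: 130 × 160, A = 20 800 mm², y = 80 mm, Ī = 44 373 333 mm⁴.
Semicircular cap: semicircle r = 65, A = 6 637 mm², y = 187.6 mm, Ī = 1 959 230 mm⁴.
Centroid: ȳ = ΣA·y / ΣA = 106 mm.
Transfer each piece to the horizontal centroidal axis using Ī + A·d² with d = y − 106:
  rectangular body: d = -26.02 mm → contributes +58 460 184 mm⁴
  semicircular cap: d = 81.56 mm → contributes +46 109 225 mm⁴
Total I = 104 569 409 mm⁴.
Extreme fibre distance c = 119 mm; S = I/c = 878 912 mm³.

S_x ≈ 8.8 × 10⁵ mm³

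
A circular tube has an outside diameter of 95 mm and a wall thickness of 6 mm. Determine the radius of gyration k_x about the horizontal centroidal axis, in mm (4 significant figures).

Treat the section as a set of non-overlapping primitives; coordinates are from the bounding-box lower-left.
Outer circle: ⌀95, A = 7088.22 mm², y = 47.5 mm, Ī = 3 998 198 mm⁴.
Bore (subtracted): ⌀83, A = 5410.61 mm², y = 47.5 mm, Ī = 2 329 605 mm⁴.
By symmetry the centroid is at mid-height, ȳ = 47.5 mm.
All pieces are centred on the horizontal centroidal axis, so I = ΣĪ (holes subtracted) = 1 668 593 mm⁴.
Radius of gyration: k = √(I/A) = √(1 668 593 / 1677.61) = 31.5377 mm.

k_x ≈ 31.54 mm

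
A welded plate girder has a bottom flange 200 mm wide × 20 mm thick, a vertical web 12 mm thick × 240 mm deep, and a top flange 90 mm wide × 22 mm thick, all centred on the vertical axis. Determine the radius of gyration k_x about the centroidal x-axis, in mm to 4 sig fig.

k_x ≈ 110.4 mm

Treat the section as a set of non-overlapping primitives; coordinates are from the bounding-box lower-left.
Bottom plate: 200 × 20, A = 4 000 mm², y = 10 mm, Ī = 133 333 mm⁴.
Web plate: 12 × 240, A = 2 880 mm², y = 140 mm, Ī = 13 824 000 mm⁴.
Top plate: 90 × 22, A = 1 980 mm², y = 271 mm, Ī = 79 860 mm⁴.
Centroid: ȳ = ΣA·y / ΣA = 110.585 mm.
Transfer each piece to the centroidal x-axis using Ī + A·d² with d = y − 110.585:
  bottom plate: d = -100.585 mm → contributes +40 602 421 mm⁴
  web plate: d = 29.4153 mm → contributes +16 315 957 mm⁴
  top plate: d = 160.415 mm → contributes +51 031 367 mm⁴
Total I = 107 949 745 mm⁴.
Radius of gyration: k = √(I/A) = √(107 949 745 / 8 860) = 110.381 mm.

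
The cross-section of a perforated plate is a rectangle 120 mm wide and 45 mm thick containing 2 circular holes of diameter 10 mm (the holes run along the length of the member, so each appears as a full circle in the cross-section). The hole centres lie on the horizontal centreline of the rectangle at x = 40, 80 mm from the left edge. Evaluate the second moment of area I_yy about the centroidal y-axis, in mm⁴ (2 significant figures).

I_yy ≈ 6.4 × 10⁶ mm⁴

Split into non-overlapping primitives; take the origin at the lower-left of the bounding box.
Plate: 120 × 45, A = 5 400 mm², x = 60 mm, Ī = 6 480 000 mm⁴.
Hole 1 (subtracted): ⌀10, A = 78.54 mm², x = 40 mm, Ī = 490.9 mm⁴.
Hole 2 (subtracted): ⌀10, A = 78.54 mm², x = 80 mm, Ī = 490.9 mm⁴.
By symmetry the centroid is at mid-width, x̄ = 60 mm.
Transfer each piece to the centroidal y-axis using Ī + A·d² with d = x − 60:
  plate: d = 0 mm → contributes +6 480 000 mm⁴
  hole 1: d = -20 mm → contributes −31 907 mm⁴
  hole 2: d = 20 mm → contributes −31 907 mm⁴
Total I = 6 416 186 mm⁴.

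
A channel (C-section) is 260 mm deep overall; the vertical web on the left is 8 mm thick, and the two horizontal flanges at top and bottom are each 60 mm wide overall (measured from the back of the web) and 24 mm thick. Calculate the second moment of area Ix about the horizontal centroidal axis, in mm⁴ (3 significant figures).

Decompose the section into non-overlapping parts with the origin at the bottom-left of its bounding rectangle.
Web: 8 × 260, A = 2 080 mm², y = 130 mm, Ī = 11 717 333 mm⁴.
Top flange (beyond web): 52 × 24, A = 1 248 mm², y = 248 mm, Ī = 59 904 mm⁴.
Bottom flange (beyond web): 52 × 24, A = 1 248 mm², y = 12 mm, Ī = 59 904 mm⁴.
By symmetry the centroid is at mid-height, ȳ = 130 mm.
Transfer each piece to the horizontal centroidal axis using Ī + A·d² with d = y − 130:
  web: d = 0 mm → contributes +11 717 333 mm⁴
  top flange (beyond web): d = 118 mm → contributes +17 437 056 mm⁴
  bottom flange (beyond web): d = -118 mm → contributes +17 437 056 mm⁴
Total I = 46 591 445 mm⁴.

Ix ≈ 4.66 × 10⁷ mm⁴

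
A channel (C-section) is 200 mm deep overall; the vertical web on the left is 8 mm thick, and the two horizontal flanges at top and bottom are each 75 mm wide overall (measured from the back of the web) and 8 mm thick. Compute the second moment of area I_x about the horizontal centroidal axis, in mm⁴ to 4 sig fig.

I_x ≈ 1.522 × 10⁷ mm⁴

Treat the section as a set of non-overlapping primitives; coordinates are from the bounding-box lower-left.
Web: 8 × 200, A = 1 600 mm², y = 100 mm, Ī = 5 333 333 mm⁴.
Top flange (beyond web): 67 × 8, A = 536 mm², y = 196 mm, Ī = 2858.67 mm⁴.
Bottom flange (beyond web): 67 × 8, A = 536 mm², y = 4 mm, Ī = 2858.67 mm⁴.
By symmetry the centroid is at mid-height, ȳ = 100 mm.
Transfer each piece to the horizontal centroidal axis using Ī + A·d² with d = y − 100:
  web: d = 0 mm → contributes +5 333 333 mm⁴
  top flange (beyond web): d = 96 mm → contributes +4 942 635 mm⁴
  bottom flange (beyond web): d = -96 mm → contributes +4 942 635 mm⁴
Total I = 15 218 603 mm⁴.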